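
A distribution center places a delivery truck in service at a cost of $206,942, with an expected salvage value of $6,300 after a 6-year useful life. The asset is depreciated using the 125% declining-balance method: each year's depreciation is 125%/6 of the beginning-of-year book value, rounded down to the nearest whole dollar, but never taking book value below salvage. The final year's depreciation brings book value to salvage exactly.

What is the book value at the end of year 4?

Depreciable base = $206,942 − $6,300 = $200,642.
Year 1: ⌊$206,942 × 125%/6⌋ = $43,112. Book value $163,830.
Year 2: ⌊$163,830 × 125%/6⌋ = $34,131. Book value $129,699.
Year 3: ⌊$129,699 × 125%/6⌋ = $27,020. Book value $102,679.
Year 4: ⌊$102,679 × 125%/6⌋ = $21,391. Book value $81,288.

$81,288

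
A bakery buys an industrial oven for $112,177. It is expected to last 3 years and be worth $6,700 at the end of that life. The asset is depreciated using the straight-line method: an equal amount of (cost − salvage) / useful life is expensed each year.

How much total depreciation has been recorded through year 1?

Depreciable base = $112,177 − $6,700 = $105,477.
Annual expense = $105,477 / 3 = $35,159.
End of year 1: book value $77,018.
Accumulated through year 1 = $112,177 − $77,018 = $35,159.

$35,159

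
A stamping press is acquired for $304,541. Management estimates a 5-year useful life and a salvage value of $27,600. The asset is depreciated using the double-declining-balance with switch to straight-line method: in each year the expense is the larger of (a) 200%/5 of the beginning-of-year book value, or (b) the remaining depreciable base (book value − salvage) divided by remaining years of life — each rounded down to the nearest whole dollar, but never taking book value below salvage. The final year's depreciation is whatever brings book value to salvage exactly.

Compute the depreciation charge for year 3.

Depreciable base = $304,541 − $27,600 = $276,941.
Year 1: DB = ⌊$304,541 × 200%/5⌋ = $121,816; SL = ⌊$276,941/5⌋ = $55,388 → take DB $121,816. Book value $182,725.
Year 2: DB = ⌊$182,725 × 200%/5⌋ = $73,090; SL = ⌊$155,125/4⌋ = $38,781 → take DB $73,090. Book value $109,635.
Year 3: DB = ⌊$109,635 × 200%/5⌋ = $43,854; SL = ⌊$82,035/3⌋ = $27,345 → take DB $43,854. Book value $65,781.

$43,854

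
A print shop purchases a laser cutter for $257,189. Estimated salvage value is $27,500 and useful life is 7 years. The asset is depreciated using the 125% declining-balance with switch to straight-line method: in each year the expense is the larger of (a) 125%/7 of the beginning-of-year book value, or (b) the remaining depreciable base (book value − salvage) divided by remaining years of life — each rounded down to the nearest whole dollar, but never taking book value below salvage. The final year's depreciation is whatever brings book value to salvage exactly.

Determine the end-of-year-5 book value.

$85,026

Depreciable base = $257,189 − $27,500 = $229,689.
Year 1: DB = ⌊$257,189 × 125%/7⌋ = $45,926; SL = ⌊$229,689/7⌋ = $32,812 → take DB $45,926. Book value $211,263.
Year 2: DB = ⌊$211,263 × 125%/7⌋ = $37,725; SL = ⌊$183,763/6⌋ = $30,627 → take DB $37,725. Book value $173,538.
Year 3: DB = ⌊$173,538 × 125%/7⌋ = $30,988; SL = ⌊$146,038/5⌋ = $29,207 → take DB $30,988. Book value $142,550.
Year 4: DB = ⌊$142,550 × 125%/7⌋ = $25,455; SL = ⌊$115,050/4⌋ = $28,762 → take SL $28,762. Book value $113,788.
Year 5: DB = ⌊$113,788 × 125%/7⌋ = $20,319; SL = ⌊$86,288/3⌋ = $28,762 → take SL $28,762. Book value $85,026.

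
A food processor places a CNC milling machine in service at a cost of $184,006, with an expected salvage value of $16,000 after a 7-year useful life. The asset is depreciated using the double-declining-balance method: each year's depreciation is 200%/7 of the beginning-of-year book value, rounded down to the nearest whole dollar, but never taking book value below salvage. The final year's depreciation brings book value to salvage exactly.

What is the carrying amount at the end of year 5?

Depreciable base = $184,006 − $16,000 = $168,006.
Year 1: ⌊$184,006 × 200%/7⌋ = $52,573. Book value $131,433.
Year 2: ⌊$131,433 × 200%/7⌋ = $37,552. Book value $93,881.
Year 3: ⌊$93,881 × 200%/7⌋ = $26,823. Book value $67,058.
Year 4: ⌊$67,058 × 200%/7⌋ = $19,159. Book value $47,899.
Year 5: ⌊$47,899 × 200%/7⌋ = $13,685. Book value $34,214.

$34,214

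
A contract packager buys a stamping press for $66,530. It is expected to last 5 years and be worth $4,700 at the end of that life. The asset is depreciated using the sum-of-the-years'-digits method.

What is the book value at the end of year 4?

$8,822

Depreciable base = $66,530 − $4,700 = $61,830.
Sum of the years' digits = 5+4+3+2+1 = 15.
Year 1: $61,830 × 5/15 = $20,610. Book value $45,920.
Year 2: $61,830 × 4/15 = $16,488. Book value $29,432.
Year 3: $61,830 × 3/15 = $12,366. Book value $17,066.
Year 4: $61,830 × 2/15 = $8,244. Book value $8,822.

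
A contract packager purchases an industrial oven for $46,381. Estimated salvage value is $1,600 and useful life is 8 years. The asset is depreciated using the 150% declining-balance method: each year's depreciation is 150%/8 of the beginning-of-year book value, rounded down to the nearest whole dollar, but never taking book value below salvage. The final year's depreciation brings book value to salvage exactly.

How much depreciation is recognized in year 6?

Depreciable base = $46,381 − $1,600 = $44,781.
Year 1: ⌊$46,381 × 150%/8⌋ = $8,696. Book value $37,685.
Year 2: ⌊$37,685 × 150%/8⌋ = $7,065. Book value $30,620.
Year 3: ⌊$30,620 × 150%/8⌋ = $5,741. Book value $24,879.
Year 4: ⌊$24,879 × 150%/8⌋ = $4,664. Book value $20,215.
Year 5: ⌊$20,215 × 150%/8⌋ = $3,790. Book value $16,425.
Year 6: ⌊$16,425 × 150%/8⌋ = $3,079. Book value $13,346.

$3,079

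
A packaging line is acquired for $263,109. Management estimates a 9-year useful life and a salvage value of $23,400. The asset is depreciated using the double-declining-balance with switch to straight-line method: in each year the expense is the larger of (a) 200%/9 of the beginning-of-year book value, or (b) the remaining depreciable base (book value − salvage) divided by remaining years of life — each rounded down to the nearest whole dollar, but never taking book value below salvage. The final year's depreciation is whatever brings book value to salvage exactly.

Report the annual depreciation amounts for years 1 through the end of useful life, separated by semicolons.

$58,468; $45,475; $35,370; $27,510; $21,396; $16,642; $12,944; $10,952; $10,952

Depreciable base = $263,109 − $23,400 = $239,709.
Year 1: DB = ⌊$263,109 × 200%/9⌋ = $58,468; SL = ⌊$239,709/9⌋ = $26,634 → take DB $58,468. Book value $204,641.
Year 2: DB = ⌊$204,641 × 200%/9⌋ = $45,475; SL = ⌊$181,241/8⌋ = $22,655 → take DB $45,475. Book value $159,166.
Year 3: DB = ⌊$159,166 × 200%/9⌋ = $35,370; SL = ⌊$135,766/7⌋ = $19,395 → take DB $35,370. Book value $123,796.
Year 4: DB = ⌊$123,796 × 200%/9⌋ = $27,510; SL = ⌊$100,396/6⌋ = $16,732 → take DB $27,510. Book value $96,286.
Year 5: DB = ⌊$96,286 × 200%/9⌋ = $21,396; SL = ⌊$72,886/5⌋ = $14,577 → take DB $21,396. Book value $74,890.
Year 6: DB = ⌊$74,890 × 200%/9⌋ = $16,642; SL = ⌊$51,490/4⌋ = $12,872 → take DB $16,642. Book value $58,248.
Year 7: DB = ⌊$58,248 × 200%/9⌋ = $12,944; SL = ⌊$34,848/3⌋ = $11,616 → take DB $12,944. Book value $45,304.
Year 8: DB = ⌊$45,304 × 200%/9⌋ = $10,067; SL = ⌊$21,904/2⌋ = $10,952 → take SL $10,952. Book value $34,352.
Year 9 (final): $34,352 − $23,400 = $10,952. Book value $23,400.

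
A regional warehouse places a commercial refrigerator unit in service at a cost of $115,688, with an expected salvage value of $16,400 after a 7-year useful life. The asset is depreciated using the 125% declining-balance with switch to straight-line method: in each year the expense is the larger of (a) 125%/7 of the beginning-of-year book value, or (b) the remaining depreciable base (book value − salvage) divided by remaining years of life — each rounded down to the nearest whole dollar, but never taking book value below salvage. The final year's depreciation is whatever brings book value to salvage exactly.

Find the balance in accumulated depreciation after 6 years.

Depreciable base = $115,688 − $16,400 = $99,288.
Year 1: DB = ⌊$115,688 × 125%/7⌋ = $20,658; SL = ⌊$99,288/7⌋ = $14,184 → take DB $20,658. Book value $95,030.
Year 2: DB = ⌊$95,030 × 125%/7⌋ = $16,969; SL = ⌊$78,630/6⌋ = $13,105 → take DB $16,969. Book value $78,061.
Year 3: DB = ⌊$78,061 × 125%/7⌋ = $13,939; SL = ⌊$61,661/5⌋ = $12,332 → take DB $13,939. Book value $64,122.
Year 4: DB = ⌊$64,122 × 125%/7⌋ = $11,450; SL = ⌊$47,722/4⌋ = $11,930 → take SL $11,930. Book value $52,192.
Year 5: DB = ⌊$52,192 × 125%/7⌋ = $9,320; SL = ⌊$35,792/3⌋ = $11,930 → take SL $11,930. Book value $40,262.
Year 6: DB = ⌊$40,262 × 125%/7⌋ = $7,189; SL = ⌊$23,862/2⌋ = $11,931 → take SL $11,931. Book value $28,331.
Accumulated through year 6 = $115,688 − $28,331 = $87,357.

$87,357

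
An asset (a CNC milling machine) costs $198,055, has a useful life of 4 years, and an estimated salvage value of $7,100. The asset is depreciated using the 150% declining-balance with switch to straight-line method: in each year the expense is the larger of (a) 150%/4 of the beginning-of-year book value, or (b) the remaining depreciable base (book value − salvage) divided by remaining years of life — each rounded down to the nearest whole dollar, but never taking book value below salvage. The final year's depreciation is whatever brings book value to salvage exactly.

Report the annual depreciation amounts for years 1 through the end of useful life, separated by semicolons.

Depreciable base = $198,055 − $7,100 = $190,955.
Year 1: DB = ⌊$198,055 × 150%/4⌋ = $74,270; SL = ⌊$190,955/4⌋ = $47,738 → take DB $74,270. Book value $123,785.
Year 2: DB = ⌊$123,785 × 150%/4⌋ = $46,419; SL = ⌊$116,685/3⌋ = $38,895 → take DB $46,419. Book value $77,366.
Year 3: DB = ⌊$77,366 × 150%/4⌋ = $29,012; SL = ⌊$70,266/2⌋ = $35,133 → take SL $35,133. Book value $42,233.
Year 4 (final): $42,233 − $7,100 = $35,133. Book value $7,100.

$74,270; $46,419; $35,133; $35,133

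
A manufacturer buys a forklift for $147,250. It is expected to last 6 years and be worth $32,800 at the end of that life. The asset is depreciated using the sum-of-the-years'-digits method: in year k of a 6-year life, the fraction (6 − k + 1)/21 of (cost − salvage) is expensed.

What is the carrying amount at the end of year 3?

Depreciable base = $147,250 − $32,800 = $114,450.
Sum of the years' digits = 6+5+4+3+2+1 = 21.
Year 1: $114,450 × 6/21 = $32,700. Book value $114,550.
Year 2: $114,450 × 5/21 = $27,250. Book value $87,300.
Year 3: $114,450 × 4/21 = $21,800. Book value $65,500.

$65,500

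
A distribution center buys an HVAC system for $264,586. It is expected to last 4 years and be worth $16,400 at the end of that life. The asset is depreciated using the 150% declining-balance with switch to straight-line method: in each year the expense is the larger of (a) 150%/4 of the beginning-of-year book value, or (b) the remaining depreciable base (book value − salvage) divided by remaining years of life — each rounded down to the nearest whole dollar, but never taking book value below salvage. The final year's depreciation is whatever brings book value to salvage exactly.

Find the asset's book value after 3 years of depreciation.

$59,878

Depreciable base = $264,586 − $16,400 = $248,186.
Year 1: DB = ⌊$264,586 × 150%/4⌋ = $99,219; SL = ⌊$248,186/4⌋ = $62,046 → take DB $99,219. Book value $165,367.
Year 2: DB = ⌊$165,367 × 150%/4⌋ = $62,012; SL = ⌊$148,967/3⌋ = $49,655 → take DB $62,012. Book value $103,355.
Year 3: DB = ⌊$103,355 × 150%/4⌋ = $38,758; SL = ⌊$86,955/2⌋ = $43,477 → take SL $43,477. Book value $59,878.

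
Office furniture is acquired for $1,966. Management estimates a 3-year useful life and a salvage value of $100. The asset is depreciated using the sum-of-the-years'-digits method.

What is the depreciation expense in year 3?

Depreciable base = $1,966 − $100 = $1,866.
Sum of the years' digits = 3+2+1 = 6.
Year 1: $1,866 × 3/6 = $933. Book value $1,033.
Year 2: $1,866 × 2/6 = $622. Book value $411.
Year 3: $1,866 × 1/6 = $311. Book value $100.

$311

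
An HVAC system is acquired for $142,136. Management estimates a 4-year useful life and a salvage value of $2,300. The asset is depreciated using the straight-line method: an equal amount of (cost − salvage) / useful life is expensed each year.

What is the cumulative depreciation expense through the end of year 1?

Depreciable base = $142,136 − $2,300 = $139,836.
Annual expense = $139,836 / 4 = $34,959.
End of year 1: book value $107,177.
Accumulated through year 1 = $142,136 − $107,177 = $34,959.

$34,959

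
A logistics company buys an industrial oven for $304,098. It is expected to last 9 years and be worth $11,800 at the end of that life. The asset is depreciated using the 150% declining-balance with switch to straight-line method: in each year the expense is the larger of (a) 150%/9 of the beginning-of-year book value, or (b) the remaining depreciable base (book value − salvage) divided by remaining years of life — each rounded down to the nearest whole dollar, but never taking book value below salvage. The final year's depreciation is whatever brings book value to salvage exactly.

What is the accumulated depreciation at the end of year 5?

$184,414

Depreciable base = $304,098 − $11,800 = $292,298.
Year 1: DB = ⌊$304,098 × 150%/9⌋ = $50,683; SL = ⌊$292,298/9⌋ = $32,477 → take DB $50,683. Book value $253,415.
Year 2: DB = ⌊$253,415 × 150%/9⌋ = $42,235; SL = ⌊$241,615/8⌋ = $30,201 → take DB $42,235. Book value $211,180.
Year 3: DB = ⌊$211,180 × 150%/9⌋ = $35,196; SL = ⌊$199,380/7⌋ = $28,482 → take DB $35,196. Book value $175,984.
Year 4: DB = ⌊$175,984 × 150%/9⌋ = $29,330; SL = ⌊$164,184/6⌋ = $27,364 → take DB $29,330. Book value $146,654.
Year 5: DB = ⌊$146,654 × 150%/9⌋ = $24,442; SL = ⌊$134,854/5⌋ = $26,970 → take SL $26,970. Book value $119,684.
Accumulated through year 5 = $304,098 − $119,684 = $184,414.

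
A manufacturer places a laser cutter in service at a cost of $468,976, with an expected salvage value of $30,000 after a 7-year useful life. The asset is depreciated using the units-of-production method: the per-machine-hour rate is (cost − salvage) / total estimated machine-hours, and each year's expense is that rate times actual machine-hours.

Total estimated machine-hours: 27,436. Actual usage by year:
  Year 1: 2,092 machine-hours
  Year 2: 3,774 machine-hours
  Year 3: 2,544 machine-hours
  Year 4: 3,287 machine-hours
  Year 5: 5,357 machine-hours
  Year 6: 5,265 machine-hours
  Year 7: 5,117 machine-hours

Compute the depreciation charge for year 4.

$52,592

Depreciable base = $468,976 − $30,000 = $438,976.
Rate = $438,976 / 27,436 machine-hours = $16 per machine-hour.
Year 1: 2,092 × $16 = $33,472. Book value $435,504.
Year 2: 3,774 × $16 = $60,384. Book value $375,120.
Year 3: 2,544 × $16 = $40,704. Book value $334,416.
Year 4: 3,287 × $16 = $52,592. Book value $281,824.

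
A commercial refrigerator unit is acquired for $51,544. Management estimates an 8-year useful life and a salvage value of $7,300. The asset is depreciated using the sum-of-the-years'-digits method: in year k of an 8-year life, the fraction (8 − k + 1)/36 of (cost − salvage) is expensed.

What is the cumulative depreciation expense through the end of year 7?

$43,015

Depreciable base = $51,544 − $7,300 = $44,244.
Sum of the years' digits = 8+7+6+5+4+3+2+1 = 36.
Year 1: $44,244 × 8/36 = $9,832. Book value $41,712.
Year 2: $44,244 × 7/36 = $8,603. Book value $33,109.
Year 3: $44,244 × 6/36 = $7,374. Book value $25,735.
Year 4: $44,244 × 5/36 = $6,145. Book value $19,590.
Year 5: $44,244 × 4/36 = $4,916. Book value $14,674.
Year 6: $44,244 × 3/36 = $3,687. Book value $10,987.
Year 7: $44,244 × 2/36 = $2,458. Book value $8,529.
Accumulated through year 7 = $51,544 − $8,529 = $43,015.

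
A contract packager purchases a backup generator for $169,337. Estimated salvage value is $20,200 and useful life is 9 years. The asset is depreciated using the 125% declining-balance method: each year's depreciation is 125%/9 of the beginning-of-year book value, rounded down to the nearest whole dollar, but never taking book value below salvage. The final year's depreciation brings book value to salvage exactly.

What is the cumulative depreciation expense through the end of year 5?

Depreciable base = $169,337 − $20,200 = $149,137.
Year 1: ⌊$169,337 × 125%/9⌋ = $23,519. Book value $145,818.
Year 2: ⌊$145,818 × 125%/9⌋ = $20,252. Book value $125,566.
Year 3: ⌊$125,566 × 125%/9⌋ = $17,439. Book value $108,127.
Year 4: ⌊$108,127 × 125%/9⌋ = $15,017. Book value $93,110.
Year 5: ⌊$93,110 × 125%/9⌋ = $12,931. Book value $80,179.
Accumulated through year 5 = $169,337 − $80,179 = $89,158.

$89,158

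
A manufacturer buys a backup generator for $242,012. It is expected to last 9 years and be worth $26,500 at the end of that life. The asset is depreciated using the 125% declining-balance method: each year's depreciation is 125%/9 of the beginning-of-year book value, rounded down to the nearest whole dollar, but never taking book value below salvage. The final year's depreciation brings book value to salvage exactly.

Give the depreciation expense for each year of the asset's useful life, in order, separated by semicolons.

$33,612; $28,944; $24,924; $21,462; $18,481; $15,915; $13,704; $11,801; $46,669

Depreciable base = $242,012 − $26,500 = $215,512.
Year 1: ⌊$242,012 × 125%/9⌋ = $33,612. Book value $208,400.
Year 2: ⌊$208,400 × 125%/9⌋ = $28,944. Book value $179,456.
Year 3: ⌊$179,456 × 125%/9⌋ = $24,924. Book value $154,532.
Year 4: ⌊$154,532 × 125%/9⌋ = $21,462. Book value $133,070.
Year 5: ⌊$133,070 × 125%/9⌋ = $18,481. Book value $114,589.
Year 6: ⌊$114,589 × 125%/9⌋ = $15,915. Book value $98,674.
Year 7: ⌊$98,674 × 125%/9⌋ = $13,704. Book value $84,970.
Year 8: ⌊$84,970 × 125%/9⌋ = $11,801. Book value $73,169.
Year 9 (final): $73,169 − $26,500 = $46,669. Book value $26,500.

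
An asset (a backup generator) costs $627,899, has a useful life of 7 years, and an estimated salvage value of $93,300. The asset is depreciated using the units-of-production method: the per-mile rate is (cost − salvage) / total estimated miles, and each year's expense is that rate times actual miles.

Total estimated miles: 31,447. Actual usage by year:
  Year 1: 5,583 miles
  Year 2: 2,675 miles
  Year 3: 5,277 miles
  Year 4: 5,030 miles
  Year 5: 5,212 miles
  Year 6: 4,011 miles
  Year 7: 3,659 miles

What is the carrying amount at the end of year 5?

Depreciable base = $627,899 − $93,300 = $534,599.
Rate = $534,599 / 31,447 miles = $17 per mile.
Year 1: 5,583 × $17 = $94,911. Book value $532,988.
Year 2: 2,675 × $17 = $45,475. Book value $487,513.
Year 3: 5,277 × $17 = $89,709. Book value $397,804.
Year 4: 5,030 × $17 = $85,510. Book value $312,294.
Year 5: 5,212 × $17 = $88,604. Book value $223,690.

$223,690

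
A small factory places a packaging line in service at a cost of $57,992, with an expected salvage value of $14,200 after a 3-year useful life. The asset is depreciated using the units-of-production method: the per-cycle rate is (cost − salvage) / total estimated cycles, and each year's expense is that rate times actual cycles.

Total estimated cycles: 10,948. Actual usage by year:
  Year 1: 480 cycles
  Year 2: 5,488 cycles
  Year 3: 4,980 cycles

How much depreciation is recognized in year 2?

$21,952

Depreciable base = $57,992 − $14,200 = $43,792.
Rate = $43,792 / 10,948 cycles = $4 per cycle.
Year 1: 480 × $4 = $1,920. Book value $56,072.
Year 2: 5,488 × $4 = $21,952. Book value $34,120.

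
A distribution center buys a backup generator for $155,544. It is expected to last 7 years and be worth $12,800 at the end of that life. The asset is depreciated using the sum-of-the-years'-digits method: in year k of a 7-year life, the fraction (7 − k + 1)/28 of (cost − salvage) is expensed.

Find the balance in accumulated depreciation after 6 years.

Depreciable base = $155,544 − $12,800 = $142,744.
Sum of the years' digits = 7+6+5+4+3+2+1 = 28.
Year 1: $142,744 × 7/28 = $35,686. Book value $119,858.
Year 2: $142,744 × 6/28 = $30,588. Book value $89,270.
Year 3: $142,744 × 5/28 = $25,490. Book value $63,780.
Year 4: $142,744 × 4/28 = $20,392. Book value $43,388.
Year 5: $142,744 × 3/28 = $15,294. Book value $28,094.
Year 6: $142,744 × 2/28 = $10,196. Book value $17,898.
Accumulated through year 6 = $155,544 − $17,898 = $137,646.

$137,646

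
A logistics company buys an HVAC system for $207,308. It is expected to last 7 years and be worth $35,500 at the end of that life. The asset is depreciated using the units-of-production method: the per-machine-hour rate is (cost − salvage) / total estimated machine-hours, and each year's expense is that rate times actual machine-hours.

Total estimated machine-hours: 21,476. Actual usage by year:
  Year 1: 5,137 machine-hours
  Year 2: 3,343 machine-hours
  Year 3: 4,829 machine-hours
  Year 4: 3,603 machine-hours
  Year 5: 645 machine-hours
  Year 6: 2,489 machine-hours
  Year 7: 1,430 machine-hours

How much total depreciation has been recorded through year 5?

Depreciable base = $207,308 − $35,500 = $171,808.
Rate = $171,808 / 21,476 machine-hours = $8 per machine-hour.
Year 1: 5,137 × $8 = $41,096. Book value $166,212.
Year 2: 3,343 × $8 = $26,744. Book value $139,468.
Year 3: 4,829 × $8 = $38,632. Book value $100,836.
Year 4: 3,603 × $8 = $28,824. Book value $72,012.
Year 5: 645 × $8 = $5,160. Book value $66,852.
Accumulated through year 5 = $207,308 − $66,852 = $140,456.

$140,456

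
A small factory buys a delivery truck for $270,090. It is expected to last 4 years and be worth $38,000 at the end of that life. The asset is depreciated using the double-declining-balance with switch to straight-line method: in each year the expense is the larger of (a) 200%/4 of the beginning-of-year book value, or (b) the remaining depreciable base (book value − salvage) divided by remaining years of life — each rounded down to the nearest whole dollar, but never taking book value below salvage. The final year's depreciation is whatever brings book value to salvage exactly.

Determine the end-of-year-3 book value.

$38,000

Depreciable base = $270,090 − $38,000 = $232,090.
Year 1: DB = ⌊$270,090 × 200%/4⌋ = $135,045; SL = ⌊$232,090/4⌋ = $58,022 → take DB $135,045. Book value $135,045.
Year 2: DB = ⌊$135,045 × 200%/4⌋ = $67,522; SL = ⌊$97,045/3⌋ = $32,348 → take DB $67,522. Book value $67,523.
Year 3: DB = ⌊$67,523 × 200%/4⌋ = $33,761; SL = ⌊$29,523/2⌋ = $14,761 → take DB $33,761, capped at $29,523. Book value $38,000.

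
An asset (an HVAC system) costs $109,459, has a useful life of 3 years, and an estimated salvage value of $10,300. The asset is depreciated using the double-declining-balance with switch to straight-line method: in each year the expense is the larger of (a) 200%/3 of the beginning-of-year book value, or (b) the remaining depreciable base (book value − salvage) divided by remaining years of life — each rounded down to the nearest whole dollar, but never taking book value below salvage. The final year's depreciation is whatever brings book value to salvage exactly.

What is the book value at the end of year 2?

$12,163

Depreciable base = $109,459 − $10,300 = $99,159.
Year 1: DB = ⌊$109,459 × 200%/3⌋ = $72,972; SL = ⌊$99,159/3⌋ = $33,053 → take DB $72,972. Book value $36,487.
Year 2: DB = ⌊$36,487 × 200%/3⌋ = $24,324; SL = ⌊$26,187/2⌋ = $13,093 → take DB $24,324. Book value $12,163.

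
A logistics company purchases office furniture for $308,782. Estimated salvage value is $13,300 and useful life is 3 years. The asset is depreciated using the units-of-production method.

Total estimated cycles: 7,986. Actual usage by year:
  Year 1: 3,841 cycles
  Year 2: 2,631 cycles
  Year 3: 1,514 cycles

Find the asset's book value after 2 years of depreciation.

Depreciable base = $308,782 − $13,300 = $295,482.
Rate = $295,482 / 7,986 cycles = $37 per cycle.
Year 1: 3,841 × $37 = $142,117. Book value $166,665.
Year 2: 2,631 × $37 = $97,347. Book value $69,318.

$69,318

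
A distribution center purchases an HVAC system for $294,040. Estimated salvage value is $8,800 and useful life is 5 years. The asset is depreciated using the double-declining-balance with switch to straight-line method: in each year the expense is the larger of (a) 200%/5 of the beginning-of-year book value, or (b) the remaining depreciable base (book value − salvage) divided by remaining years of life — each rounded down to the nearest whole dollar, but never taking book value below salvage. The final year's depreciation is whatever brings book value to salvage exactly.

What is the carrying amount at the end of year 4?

$36,157

Depreciable base = $294,040 − $8,800 = $285,240.
Year 1: DB = ⌊$294,040 × 200%/5⌋ = $117,616; SL = ⌊$285,240/5⌋ = $57,048 → take DB $117,616. Book value $176,424.
Year 2: DB = ⌊$176,424 × 200%/5⌋ = $70,569; SL = ⌊$167,624/4⌋ = $41,906 → take DB $70,569. Book value $105,855.
Year 3: DB = ⌊$105,855 × 200%/5⌋ = $42,342; SL = ⌊$97,055/3⌋ = $32,351 → take DB $42,342. Book value $63,513.
Year 4: DB = ⌊$63,513 × 200%/5⌋ = $25,405; SL = ⌊$54,713/2⌋ = $27,356 → take SL $27,356. Book value $36,157.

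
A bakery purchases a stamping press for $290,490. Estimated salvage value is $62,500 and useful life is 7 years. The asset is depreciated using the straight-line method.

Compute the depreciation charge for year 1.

$32,570

Depreciable base = $290,490 − $62,500 = $227,990.
Annual expense = $227,990 / 7 = $32,570.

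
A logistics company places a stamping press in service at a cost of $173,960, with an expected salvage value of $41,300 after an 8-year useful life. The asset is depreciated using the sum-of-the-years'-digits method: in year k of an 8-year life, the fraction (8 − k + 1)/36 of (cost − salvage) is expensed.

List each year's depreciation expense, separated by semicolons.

$29,480; $25,795; $22,110; $18,425; $14,740; $11,055; $7,370; $3,685

Depreciable base = $173,960 − $41,300 = $132,660.
Sum of the years' digits = 8+7+6+5+4+3+2+1 = 36.
Year 1: $132,660 × 8/36 = $29,480. Book value $144,480.
Year 2: $132,660 × 7/36 = $25,795. Book value $118,685.
Year 3: $132,660 × 6/36 = $22,110. Book value $96,575.
Year 4: $132,660 × 5/36 = $18,425. Book value $78,150.
Year 5: $132,660 × 4/36 = $14,740. Book value $63,410.
Year 6: $132,660 × 3/36 = $11,055. Book value $52,355.
Year 7: $132,660 × 2/36 = $7,370. Book value $44,985.
Year 8: $132,660 × 1/36 = $3,685. Book value $41,300.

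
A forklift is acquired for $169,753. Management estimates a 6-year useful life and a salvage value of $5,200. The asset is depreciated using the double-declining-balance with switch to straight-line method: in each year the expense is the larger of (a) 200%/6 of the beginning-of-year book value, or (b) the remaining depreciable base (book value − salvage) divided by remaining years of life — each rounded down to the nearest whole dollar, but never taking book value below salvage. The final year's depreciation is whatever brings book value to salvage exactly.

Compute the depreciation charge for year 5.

Depreciable base = $169,753 − $5,200 = $164,553.
Year 1: DB = ⌊$169,753 × 200%/6⌋ = $56,584; SL = ⌊$164,553/6⌋ = $27,425 → take DB $56,584. Book value $113,169.
Year 2: DB = ⌊$113,169 × 200%/6⌋ = $37,723; SL = ⌊$107,969/5⌋ = $21,593 → take DB $37,723. Book value $75,446.
Year 3: DB = ⌊$75,446 × 200%/6⌋ = $25,148; SL = ⌊$70,246/4⌋ = $17,561 → take DB $25,148. Book value $50,298.
Year 4: DB = ⌊$50,298 × 200%/6⌋ = $16,766; SL = ⌊$45,098/3⌋ = $15,032 → take DB $16,766. Book value $33,532.
Year 5: DB = ⌊$33,532 × 200%/6⌋ = $11,177; SL = ⌊$28,332/2⌋ = $14,166 → take SL $14,166. Book value $19,366.

$14,166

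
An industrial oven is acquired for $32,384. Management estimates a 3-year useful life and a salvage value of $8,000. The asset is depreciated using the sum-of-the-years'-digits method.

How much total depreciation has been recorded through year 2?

Depreciable base = $32,384 − $8,000 = $24,384.
Sum of the years' digits = 3+2+1 = 6.
Year 1: $24,384 × 3/6 = $12,192. Book value $20,192.
Year 2: $24,384 × 2/6 = $8,128. Book value $12,064.
Accumulated through year 2 = $32,384 − $12,064 = $20,320.

$20,320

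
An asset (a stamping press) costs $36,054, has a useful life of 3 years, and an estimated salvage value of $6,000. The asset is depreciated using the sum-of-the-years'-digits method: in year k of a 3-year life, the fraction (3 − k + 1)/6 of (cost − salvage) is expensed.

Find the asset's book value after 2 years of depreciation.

$11,009

Depreciable base = $36,054 − $6,000 = $30,054.
Sum of the years' digits = 3+2+1 = 6.
Year 1: $30,054 × 3/6 = $15,027. Book value $21,027.
Year 2: $30,054 × 2/6 = $10,018. Book value $11,009.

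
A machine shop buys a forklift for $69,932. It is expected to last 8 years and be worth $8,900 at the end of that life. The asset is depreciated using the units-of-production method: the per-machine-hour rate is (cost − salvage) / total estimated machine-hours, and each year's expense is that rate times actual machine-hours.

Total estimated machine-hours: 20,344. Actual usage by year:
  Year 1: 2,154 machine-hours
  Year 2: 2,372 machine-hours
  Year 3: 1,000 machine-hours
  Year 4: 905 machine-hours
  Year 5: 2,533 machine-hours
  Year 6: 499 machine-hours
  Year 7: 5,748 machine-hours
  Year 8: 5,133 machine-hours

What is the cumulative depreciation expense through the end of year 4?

Depreciable base = $69,932 − $8,900 = $61,032.
Rate = $61,032 / 20,344 machine-hours = $3 per machine-hour.
Year 1: 2,154 × $3 = $6,462. Book value $63,470.
Year 2: 2,372 × $3 = $7,116. Book value $56,354.
Year 3: 1,000 × $3 = $3,000. Book value $53,354.
Year 4: 905 × $3 = $2,715. Book value $50,639.
Accumulated through year 4 = $69,932 − $50,639 = $19,293.

$19,293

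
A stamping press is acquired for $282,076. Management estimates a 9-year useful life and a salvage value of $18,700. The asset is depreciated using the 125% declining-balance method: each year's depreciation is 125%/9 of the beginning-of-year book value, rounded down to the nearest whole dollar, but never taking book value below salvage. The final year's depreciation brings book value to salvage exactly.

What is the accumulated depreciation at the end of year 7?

$183,040

Depreciable base = $282,076 − $18,700 = $263,376.
Year 1: ⌊$282,076 × 125%/9⌋ = $39,177. Book value $242,899.
Year 2: ⌊$242,899 × 125%/9⌋ = $33,735. Book value $209,164.
Year 3: ⌊$209,164 × 125%/9⌋ = $29,050. Book value $180,114.
Year 4: ⌊$180,114 × 125%/9⌋ = $25,015. Book value $155,099.
Year 5: ⌊$155,099 × 125%/9⌋ = $21,541. Book value $133,558.
Year 6: ⌊$133,558 × 125%/9⌋ = $18,549. Book value $115,009.
Year 7: ⌊$115,009 × 125%/9⌋ = $15,973. Book value $99,036.
Accumulated through year 7 = $282,076 − $99,036 = $183,040.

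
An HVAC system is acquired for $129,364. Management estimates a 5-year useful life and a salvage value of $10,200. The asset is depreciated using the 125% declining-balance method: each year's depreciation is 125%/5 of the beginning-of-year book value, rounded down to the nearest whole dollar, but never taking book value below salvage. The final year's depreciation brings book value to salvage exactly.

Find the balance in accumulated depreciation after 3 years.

$74,788

Depreciable base = $129,364 − $10,200 = $119,164.
Year 1: ⌊$129,364 × 125%/5⌋ = $32,341. Book value $97,023.
Year 2: ⌊$97,023 × 125%/5⌋ = $24,255. Book value $72,768.
Year 3: ⌊$72,768 × 125%/5⌋ = $18,192. Book value $54,576.
Accumulated through year 3 = $129,364 − $54,576 = $74,788.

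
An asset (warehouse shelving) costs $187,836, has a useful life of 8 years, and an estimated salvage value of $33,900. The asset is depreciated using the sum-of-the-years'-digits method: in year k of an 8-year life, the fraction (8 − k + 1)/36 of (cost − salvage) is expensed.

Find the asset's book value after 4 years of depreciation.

Depreciable base = $187,836 − $33,900 = $153,936.
Sum of the years' digits = 8+7+6+5+4+3+2+1 = 36.
Year 1: $153,936 × 8/36 = $34,208. Book value $153,628.
Year 2: $153,936 × 7/36 = $29,932. Book value $123,696.
Year 3: $153,936 × 6/36 = $25,656. Book value $98,040.
Year 4: $153,936 × 5/36 = $21,380. Book value $76,660.

$76,660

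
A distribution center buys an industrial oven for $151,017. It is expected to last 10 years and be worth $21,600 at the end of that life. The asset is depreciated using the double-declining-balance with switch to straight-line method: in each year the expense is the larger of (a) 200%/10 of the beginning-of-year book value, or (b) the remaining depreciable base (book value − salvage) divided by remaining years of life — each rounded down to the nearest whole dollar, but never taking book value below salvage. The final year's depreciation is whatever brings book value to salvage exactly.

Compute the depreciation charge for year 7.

$7,918

Depreciable base = $151,017 − $21,600 = $129,417.
Year 1: DB = ⌊$151,017 × 200%/10⌋ = $30,203; SL = ⌊$129,417/10⌋ = $12,941 → take DB $30,203. Book value $120,814.
Year 2: DB = ⌊$120,814 × 200%/10⌋ = $24,162; SL = ⌊$99,214/9⌋ = $11,023 → take DB $24,162. Book value $96,652.
Year 3: DB = ⌊$96,652 × 200%/10⌋ = $19,330; SL = ⌊$75,052/8⌋ = $9,381 → take DB $19,330. Book value $77,322.
Year 4: DB = ⌊$77,322 × 200%/10⌋ = $15,464; SL = ⌊$55,722/7⌋ = $7,960 → take DB $15,464. Book value $61,858.
Year 5: DB = ⌊$61,858 × 200%/10⌋ = $12,371; SL = ⌊$40,258/6⌋ = $6,709 → take DB $12,371. Book value $49,487.
Year 6: DB = ⌊$49,487 × 200%/10⌋ = $9,897; SL = ⌊$27,887/5⌋ = $5,577 → take DB $9,897. Book value $39,590.
Year 7: DB = ⌊$39,590 × 200%/10⌋ = $7,918; SL = ⌊$17,990/4⌋ = $4,497 → take DB $7,918. Book value $31,672.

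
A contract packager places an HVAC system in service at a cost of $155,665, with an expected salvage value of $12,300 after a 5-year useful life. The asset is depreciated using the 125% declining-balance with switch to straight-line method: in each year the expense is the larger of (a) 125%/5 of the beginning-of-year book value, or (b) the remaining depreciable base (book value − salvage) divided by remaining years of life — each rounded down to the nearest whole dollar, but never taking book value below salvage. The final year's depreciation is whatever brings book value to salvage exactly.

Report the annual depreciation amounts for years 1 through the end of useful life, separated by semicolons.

Depreciable base = $155,665 − $12,300 = $143,365.
Year 1: DB = ⌊$155,665 × 125%/5⌋ = $38,916; SL = ⌊$143,365/5⌋ = $28,673 → take DB $38,916. Book value $116,749.
Year 2: DB = ⌊$116,749 × 125%/5⌋ = $29,187; SL = ⌊$104,449/4⌋ = $26,112 → take DB $29,187. Book value $87,562.
Year 3: DB = ⌊$87,562 × 125%/5⌋ = $21,890; SL = ⌊$75,262/3⌋ = $25,087 → take SL $25,087. Book value $62,475.
Year 4: DB = ⌊$62,475 × 125%/5⌋ = $15,618; SL = ⌊$50,175/2⌋ = $25,087 → take SL $25,087. Book value $37,388.
Year 5 (final): $37,388 − $12,300 = $25,088. Book value $12,300.

$38,916; $29,187; $25,087; $25,087; $25,088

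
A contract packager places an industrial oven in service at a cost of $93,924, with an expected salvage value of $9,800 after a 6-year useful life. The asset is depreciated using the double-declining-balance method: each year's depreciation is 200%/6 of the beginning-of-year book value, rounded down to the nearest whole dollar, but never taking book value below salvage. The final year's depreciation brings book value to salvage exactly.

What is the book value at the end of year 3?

$27,830

Depreciable base = $93,924 − $9,800 = $84,124.
Year 1: ⌊$93,924 × 200%/6⌋ = $31,308. Book value $62,616.
Year 2: ⌊$62,616 × 200%/6⌋ = $20,872. Book value $41,744.
Year 3: ⌊$41,744 × 200%/6⌋ = $13,914. Book value $27,830.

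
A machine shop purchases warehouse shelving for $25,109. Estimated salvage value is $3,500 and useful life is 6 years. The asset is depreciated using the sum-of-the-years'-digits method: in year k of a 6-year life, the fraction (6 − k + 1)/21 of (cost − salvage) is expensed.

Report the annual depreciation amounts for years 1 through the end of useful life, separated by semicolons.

Depreciable base = $25,109 − $3,500 = $21,609.
Sum of the years' digits = 6+5+4+3+2+1 = 21.
Year 1: $21,609 × 6/21 = $6,174. Book value $18,935.
Year 2: $21,609 × 5/21 = $5,145. Book value $13,790.
Year 3: $21,609 × 4/21 = $4,116. Book value $9,674.
Year 4: $21,609 × 3/21 = $3,087. Book value $6,587.
Year 5: $21,609 × 2/21 = $2,058. Book value $4,529.
Year 6: $21,609 × 1/21 = $1,029. Book value $3,500.

$6,174; $5,145; $4,116; $3,087; $2,058; $1,029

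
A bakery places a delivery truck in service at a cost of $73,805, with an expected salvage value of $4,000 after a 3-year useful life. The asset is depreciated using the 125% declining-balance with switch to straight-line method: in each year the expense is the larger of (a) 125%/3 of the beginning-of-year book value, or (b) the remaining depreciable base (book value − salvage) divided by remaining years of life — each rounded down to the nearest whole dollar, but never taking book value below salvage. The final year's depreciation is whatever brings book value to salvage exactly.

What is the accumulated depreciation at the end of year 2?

Depreciable base = $73,805 − $4,000 = $69,805.
Year 1: DB = ⌊$73,805 × 125%/3⌋ = $30,752; SL = ⌊$69,805/3⌋ = $23,268 → take DB $30,752. Book value $43,053.
Year 2: DB = ⌊$43,053 × 125%/3⌋ = $17,938; SL = ⌊$39,053/2⌋ = $19,526 → take SL $19,526. Book value $23,527.
Accumulated through year 2 = $73,805 − $23,527 = $50,278.

$50,278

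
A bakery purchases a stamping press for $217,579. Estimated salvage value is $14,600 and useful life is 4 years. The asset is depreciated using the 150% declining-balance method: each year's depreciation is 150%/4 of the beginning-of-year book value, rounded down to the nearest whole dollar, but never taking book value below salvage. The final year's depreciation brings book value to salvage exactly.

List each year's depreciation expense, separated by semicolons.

$81,592; $50,995; $31,872; $38,520

Depreciable base = $217,579 − $14,600 = $202,979.
Year 1: ⌊$217,579 × 150%/4⌋ = $81,592. Book value $135,987.
Year 2: ⌊$135,987 × 150%/4⌋ = $50,995. Book value $84,992.
Year 3: ⌊$84,992 × 150%/4⌋ = $31,872. Book value $53,120.
Year 4 (final): $53,120 − $14,600 = $38,520. Book value $14,600.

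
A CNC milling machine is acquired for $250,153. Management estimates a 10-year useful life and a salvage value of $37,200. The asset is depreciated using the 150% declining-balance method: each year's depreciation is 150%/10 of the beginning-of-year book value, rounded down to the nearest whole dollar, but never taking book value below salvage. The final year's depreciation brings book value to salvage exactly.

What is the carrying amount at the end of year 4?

Depreciable base = $250,153 − $37,200 = $212,953.
Year 1: ⌊$250,153 × 150%/10⌋ = $37,522. Book value $212,631.
Year 2: ⌊$212,631 × 150%/10⌋ = $31,894. Book value $180,737.
Year 3: ⌊$180,737 × 150%/10⌋ = $27,110. Book value $153,627.
Year 4: ⌊$153,627 × 150%/10⌋ = $23,044. Book value $130,583.

$130,583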